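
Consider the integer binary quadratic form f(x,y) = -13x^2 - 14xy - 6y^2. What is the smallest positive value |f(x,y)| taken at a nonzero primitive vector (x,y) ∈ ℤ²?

translate: b→-12 (≡14 mod 26), so (13,14,6)→(13,-12,5)
flip: (13,-12,5)→(5,12,13)
translate: b→2 (≡12 mod 10), so (5,12,13)→(5,2,6)
reduced (well bottom): (5,2,6) with a≤c, −a<b≤a
well minimum |f| = |-5| = 5 (negative-definite)

5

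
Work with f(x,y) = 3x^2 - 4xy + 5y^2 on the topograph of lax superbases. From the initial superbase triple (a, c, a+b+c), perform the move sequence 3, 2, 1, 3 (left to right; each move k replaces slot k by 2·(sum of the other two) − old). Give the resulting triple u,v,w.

start (3,5,4) = (f(1,0),f(0,1),f(1,1))
replace slot 3: 2·(3+5) − 4 = 12 → (3,5,12)
replace slot 2: 2·(3+12) − 5 = 25 → (3,25,12)
replace slot 1: 2·(25+12) − 3 = 71 → (71,25,12)
replace slot 3: 2·(71+25) − 12 = 180 → (71,25,180)

71,25,180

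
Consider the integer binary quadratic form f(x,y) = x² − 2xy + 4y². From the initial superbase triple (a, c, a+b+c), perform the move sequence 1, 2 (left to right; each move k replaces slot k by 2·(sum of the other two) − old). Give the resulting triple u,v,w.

start (1,4,3) = (f(1,0),f(0,1),f(1,1))
replace slot 1: 2·(4+3) − 1 = 13 → (13,4,3)
replace slot 2: 2·(13+3) − 4 = 28 → (13,28,3)

13,28,3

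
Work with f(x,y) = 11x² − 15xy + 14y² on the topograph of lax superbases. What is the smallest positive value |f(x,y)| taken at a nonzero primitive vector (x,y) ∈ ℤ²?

translate: b→7 (≡-15 mod 22), so (11,-15,14)→(11,7,10)
flip: (11,7,10)→(10,-7,11)
reduced (well bottom): (10,-7,11) with a≤c, −a<b≤a
well minimum = a = 10

10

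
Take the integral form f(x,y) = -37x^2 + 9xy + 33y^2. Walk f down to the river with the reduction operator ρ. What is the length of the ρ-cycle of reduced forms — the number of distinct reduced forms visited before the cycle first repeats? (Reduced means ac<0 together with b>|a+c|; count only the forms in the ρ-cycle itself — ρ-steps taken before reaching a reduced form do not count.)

D = 4965, ⌊√D⌋ = 70
river: ρ → (33,57,-13)
river: ρ → (-13,47,53)
river: ρ → (53,59,-7)
river: ρ → (-7,67,17)
river: ρ → (17,69,-3)
river: ρ → (-3,69,17)
river: ρ → (17,67,-7)
river: ρ → (-7,59,53)
river: ρ → (53,47,-13)
river: ρ → (-13,57,33)
river: ρ → (33,9,-37)
river: ρ → (-37,65,5)
river: ρ → (5,65,-37)
river: ρ → (-37,9,33)
ρ-cycle length = 14 (tail of 0 descent steps not counted)

14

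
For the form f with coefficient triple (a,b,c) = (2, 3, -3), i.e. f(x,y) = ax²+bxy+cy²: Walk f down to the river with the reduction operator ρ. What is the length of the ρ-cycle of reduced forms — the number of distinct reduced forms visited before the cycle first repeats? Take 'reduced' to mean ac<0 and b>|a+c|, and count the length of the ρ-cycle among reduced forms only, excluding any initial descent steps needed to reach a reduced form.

D = 33, ⌊√D⌋ = 5
river: ρ → (-3,3,2)
river: ρ → (2,5,-1)
river: ρ → (-1,5,2)
river: ρ → (2,3,-3)
ρ-cycle length = 4 (tail of 0 descent steps not counted)

4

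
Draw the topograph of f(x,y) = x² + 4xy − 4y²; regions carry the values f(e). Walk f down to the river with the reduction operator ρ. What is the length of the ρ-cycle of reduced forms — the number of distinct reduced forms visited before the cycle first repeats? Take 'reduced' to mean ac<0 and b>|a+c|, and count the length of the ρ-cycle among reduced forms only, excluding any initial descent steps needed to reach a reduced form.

D = 32, ⌊√D⌋ = 5
river: ρ → (-4,4,1)
river: ρ → (1,4,-4)
ρ-cycle length = 2 (tail of 0 descent steps not counted)

2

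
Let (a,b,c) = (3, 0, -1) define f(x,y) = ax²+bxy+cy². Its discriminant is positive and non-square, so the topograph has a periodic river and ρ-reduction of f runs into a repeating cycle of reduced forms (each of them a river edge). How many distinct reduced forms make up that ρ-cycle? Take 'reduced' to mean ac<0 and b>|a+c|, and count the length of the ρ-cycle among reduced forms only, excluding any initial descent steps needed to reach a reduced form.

D = 12, ⌊√D⌋ = 3
descent: ρ → (-1,2,2)  [lands on river]
river: ρ → (2,2,-1)
ρ-cycle length = 2 (tail of 1 descent step not counted)

2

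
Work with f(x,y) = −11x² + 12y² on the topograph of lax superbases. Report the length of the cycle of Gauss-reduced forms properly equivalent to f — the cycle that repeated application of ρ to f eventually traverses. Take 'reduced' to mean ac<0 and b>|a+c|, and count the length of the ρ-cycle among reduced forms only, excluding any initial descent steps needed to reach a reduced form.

D = 528, ⌊√D⌋ = 22
descent: ρ → (12,0,-11)
descent: ρ → (-11,22,1)  [lands on river]
river: ρ → (1,22,-11)
ρ-cycle length = 2 (tail of 2 descent steps not counted)

2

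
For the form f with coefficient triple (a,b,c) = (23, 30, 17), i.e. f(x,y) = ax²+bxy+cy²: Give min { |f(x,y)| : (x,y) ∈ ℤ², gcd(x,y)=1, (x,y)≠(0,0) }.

translate: b→-16 (≡30 mod 46), so (23,30,17)→(23,-16,10)
flip: (23,-16,10)→(10,16,23)
translate: b→-4 (≡16 mod 20), so (10,16,23)→(10,-4,17)
reduced (well bottom): (10,-4,17) with a≤c, −a<b≤a
well minimum = a = 10

10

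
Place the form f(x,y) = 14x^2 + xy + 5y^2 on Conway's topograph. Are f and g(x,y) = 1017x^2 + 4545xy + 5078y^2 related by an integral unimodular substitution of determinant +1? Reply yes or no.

D₁ = -279, D₂ = -279
f: flip: (14,1,5)→(5,-1,14)
f: reduced (well bottom): (5,-1,14) with a≤c, −a<b≤a
g: translate: b→477 (≡4545 mod 2034), so (1017,4545,5078)→(1017,477,56)
g: flip: (1017,477,56)→(56,-477,1017)
g: translate: b→-29 (≡-477 mod 112), so (56,-477,1017)→(56,-29,5)
g: flip: (56,-29,5)→(5,29,56)
g: translate: b→-1 (≡29 mod 10), so (5,29,56)→(5,-1,14)
g: reduced (well bottom): (5,-1,14) with a≤c, −a<b≤a
reduced forms (5, -1, 14) vs (5, -1, 14) ⇒ equivalent

yes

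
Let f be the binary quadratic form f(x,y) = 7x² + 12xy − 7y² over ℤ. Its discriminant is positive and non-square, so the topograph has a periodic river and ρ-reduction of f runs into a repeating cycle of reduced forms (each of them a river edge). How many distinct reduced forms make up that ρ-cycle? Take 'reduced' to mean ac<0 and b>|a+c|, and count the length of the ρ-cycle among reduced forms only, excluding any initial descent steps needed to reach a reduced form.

D = 340, ⌊√D⌋ = 18
river: ρ → (-7,16,3)
river: ρ → (3,14,-12)
river: ρ → (-12,10,5)
river: ρ → (5,10,-12)
river: ρ → (-12,14,3)
river: ρ → (3,16,-7)
river: ρ → (-7,12,7)
river: ρ → (7,16,-3)
river: ρ → (-3,14,12)
river: ρ → (12,10,-5)
river: ρ → (-5,10,12)
river: ρ → (12,14,-3)
river: ρ → (-3,16,7)
river: ρ → (7,12,-7)
ρ-cycle length = 14 (tail of 0 descent steps not counted)

14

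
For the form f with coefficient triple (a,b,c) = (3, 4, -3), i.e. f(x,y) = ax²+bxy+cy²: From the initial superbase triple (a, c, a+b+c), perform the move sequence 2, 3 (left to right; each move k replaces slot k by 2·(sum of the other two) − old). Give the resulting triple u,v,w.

start (3,-3,4) = (f(1,0),f(0,1),f(1,1))
replace slot 2: 2·(3+4) − (-3) = 17 → (3,17,4)
replace slot 3: 2·(3+17) − 4 = 36 → (3,17,36)

3,17,36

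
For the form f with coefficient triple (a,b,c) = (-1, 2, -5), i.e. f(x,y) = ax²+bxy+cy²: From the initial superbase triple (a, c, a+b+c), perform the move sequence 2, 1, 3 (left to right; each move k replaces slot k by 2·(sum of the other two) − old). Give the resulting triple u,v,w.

start (-1,-5,-4) = (f(1,0),f(0,1),f(1,1))
replace slot 2: 2·((-1)+(-4)) − (-5) = -5 → (-1,-5,-4)
replace slot 1: 2·((-5)+(-4)) − (-1) = -17 → (-17,-5,-4)
replace slot 3: 2·((-17)+(-5)) − (-4) = -40 → (-17,-5,-40)

-17,-5,-40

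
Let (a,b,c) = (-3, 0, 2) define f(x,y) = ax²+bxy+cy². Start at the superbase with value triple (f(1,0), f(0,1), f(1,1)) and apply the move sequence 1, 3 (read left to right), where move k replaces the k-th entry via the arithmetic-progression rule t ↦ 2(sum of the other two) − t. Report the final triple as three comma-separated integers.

start (-3,2,-1) = (f(1,0),f(0,1),f(1,1))
replace slot 1: 2·(2+(-1)) − (-3) = 5 → (5,2,-1)
replace slot 3: 2·(5+2) − (-1) = 15 → (5,2,15)

5,2,15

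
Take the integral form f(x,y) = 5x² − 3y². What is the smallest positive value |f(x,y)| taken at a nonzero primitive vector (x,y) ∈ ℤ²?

descent: ρ → (-3,6,2)  [lands on river]
river: ρ → (2,6,-3)
closes: descent 1, river 2
min |a| on river = 2

2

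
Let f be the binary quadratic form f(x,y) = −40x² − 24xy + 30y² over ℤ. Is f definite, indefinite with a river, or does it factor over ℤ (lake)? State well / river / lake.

D = b²−4ac = (-24)² − 4·(-40)·30 = 5376
D > 0 non-square ⇒ indefinite ⇒ periodic river

river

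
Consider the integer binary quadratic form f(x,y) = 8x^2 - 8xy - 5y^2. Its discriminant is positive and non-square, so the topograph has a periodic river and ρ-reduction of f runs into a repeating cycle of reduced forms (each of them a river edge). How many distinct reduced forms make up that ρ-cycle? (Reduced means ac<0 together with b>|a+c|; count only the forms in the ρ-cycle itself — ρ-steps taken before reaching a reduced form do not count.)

D = 224, ⌊√D⌋ = 14
descent: ρ → (-5,8,8)  [lands on river]
river: ρ → (8,8,-5)
river: ρ → (-5,12,4)
river: ρ → (4,12,-5)
ρ-cycle length = 4 (tail of 1 descent step not counted)

4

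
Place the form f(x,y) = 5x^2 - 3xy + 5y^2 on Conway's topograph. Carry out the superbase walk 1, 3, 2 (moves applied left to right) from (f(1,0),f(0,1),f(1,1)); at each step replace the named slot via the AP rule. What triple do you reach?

start (5,5,7) = (f(1,0),f(0,1),f(1,1))
replace slot 1: 2·(5+7) − 5 = 19 → (19,5,7)
replace slot 3: 2·(19+5) − 7 = 41 → (19,5,41)
replace slot 2: 2·(19+41) − 5 = 115 → (19,115,41)

19,115,41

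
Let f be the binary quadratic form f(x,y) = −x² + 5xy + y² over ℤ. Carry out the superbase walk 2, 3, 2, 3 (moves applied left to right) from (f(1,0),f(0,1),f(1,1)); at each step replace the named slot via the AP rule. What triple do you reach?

start (-1,1,5) = (f(1,0),f(0,1),f(1,1))
replace slot 2: 2·((-1)+5) − 1 = 7 → (-1,7,5)
replace slot 3: 2·((-1)+7) − 5 = 7 → (-1,7,7)
replace slot 2: 2·((-1)+7) − 7 = 5 → (-1,5,7)
replace slot 3: 2·((-1)+5) − 7 = 1 → (-1,5,1)

-1,5,1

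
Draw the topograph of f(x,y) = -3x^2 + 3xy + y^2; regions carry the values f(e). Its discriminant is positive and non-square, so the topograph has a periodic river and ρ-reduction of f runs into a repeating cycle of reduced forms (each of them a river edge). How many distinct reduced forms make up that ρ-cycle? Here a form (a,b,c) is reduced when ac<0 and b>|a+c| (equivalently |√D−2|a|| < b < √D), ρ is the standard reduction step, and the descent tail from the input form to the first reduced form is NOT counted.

D = 21, ⌊√D⌋ = 4
river: ρ → (1,3,-3)
river: ρ → (-3,3,1)
ρ-cycle length = 2 (tail of 0 descent steps not counted)

2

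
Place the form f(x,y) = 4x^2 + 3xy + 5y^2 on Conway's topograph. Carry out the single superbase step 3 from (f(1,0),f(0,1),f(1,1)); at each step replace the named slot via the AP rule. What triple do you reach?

start (4,5,12) = (f(1,0),f(0,1),f(1,1))
replace slot 3: 2·(4+5) − 12 = 6 → (4,5,6)

4,5,6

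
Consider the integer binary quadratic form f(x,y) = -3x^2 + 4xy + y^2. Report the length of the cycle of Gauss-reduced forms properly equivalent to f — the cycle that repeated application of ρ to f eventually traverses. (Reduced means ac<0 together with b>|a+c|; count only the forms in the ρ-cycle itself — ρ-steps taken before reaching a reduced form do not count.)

D = 28, ⌊√D⌋ = 5
river: ρ → (1,4,-3)
river: ρ → (-3,2,2)
river: ρ → (2,2,-3)
river: ρ → (-3,4,1)
ρ-cycle length = 4 (tail of 0 descent steps not counted)

4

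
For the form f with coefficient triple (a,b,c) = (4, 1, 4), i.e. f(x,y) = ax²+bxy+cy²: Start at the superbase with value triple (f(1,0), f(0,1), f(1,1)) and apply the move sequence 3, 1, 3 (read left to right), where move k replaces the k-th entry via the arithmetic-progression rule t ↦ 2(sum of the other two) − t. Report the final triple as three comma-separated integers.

start (4,4,9) = (f(1,0),f(0,1),f(1,1))
replace slot 3: 2·(4+4) − 9 = 7 → (4,4,7)
replace slot 1: 2·(4+7) − 4 = 18 → (18,4,7)
replace slot 3: 2·(18+4) − 7 = 37 → (18,4,37)

18,4,37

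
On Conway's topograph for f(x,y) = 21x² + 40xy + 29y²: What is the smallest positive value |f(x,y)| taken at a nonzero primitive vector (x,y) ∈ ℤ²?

translate: b→-2 (≡40 mod 42), so (21,40,29)→(21,-2,10)
flip: (21,-2,10)→(10,2,21)
reduced (well bottom): (10,2,21) with a≤c, −a<b≤a
well minimum = a = 10

10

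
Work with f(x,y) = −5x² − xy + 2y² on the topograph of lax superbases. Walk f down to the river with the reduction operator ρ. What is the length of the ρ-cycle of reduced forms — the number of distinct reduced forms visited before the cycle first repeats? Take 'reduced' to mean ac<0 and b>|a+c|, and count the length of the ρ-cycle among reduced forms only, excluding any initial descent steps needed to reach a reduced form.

D = 41, ⌊√D⌋ = 6
descent: ρ → (2,5,-2)  [lands on river]
river: ρ → (-2,3,4)
river: ρ → (4,5,-1)
river: ρ → (-1,5,4)
river: ρ → (4,3,-2)
river: ρ → (-2,5,2)
river: ρ → (2,3,-4)
river: ρ → (-4,5,1)
river: ρ → (1,5,-4)
river: ρ → (-4,3,2)
ρ-cycle length = 10 (tail of 1 descent step not counted)

10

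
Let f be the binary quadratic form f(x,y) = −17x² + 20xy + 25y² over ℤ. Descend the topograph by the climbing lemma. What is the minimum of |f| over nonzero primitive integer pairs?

river: ρ → (25,30,-12)
river: ρ → (-12,42,7)
river: ρ → (7,42,-12)
river: ρ → (-12,30,25)
river: ρ → (25,20,-17)
river: ρ → (-17,14,28)
river: ρ → (28,42,-3)
river: ρ → (-3,42,28)
river: ρ → (28,14,-17)
river: ρ → (-17,20,25)
closes: descent 0, river 10
min |a| on river = 3

3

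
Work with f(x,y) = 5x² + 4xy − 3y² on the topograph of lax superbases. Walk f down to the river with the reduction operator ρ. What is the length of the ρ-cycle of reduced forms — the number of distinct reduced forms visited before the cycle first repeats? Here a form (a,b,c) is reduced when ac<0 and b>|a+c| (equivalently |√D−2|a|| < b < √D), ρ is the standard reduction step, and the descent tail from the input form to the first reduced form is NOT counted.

D = 76, ⌊√D⌋ = 8
river: ρ → (-3,8,1)
river: ρ → (1,8,-3)
river: ρ → (-3,4,5)
river: ρ → (5,6,-2)
river: ρ → (-2,6,5)
river: ρ → (5,4,-3)
ρ-cycle length = 6 (tail of 0 descent steps not counted)

6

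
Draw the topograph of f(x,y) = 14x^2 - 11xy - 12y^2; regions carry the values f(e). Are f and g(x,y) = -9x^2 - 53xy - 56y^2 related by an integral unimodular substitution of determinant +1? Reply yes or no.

D₁ = 793, D₂ = 793
river cycle of f (length 12): (-12, 11, 14), (14, 17, -9), (-9, 19, 12), (12, 5, -16), (-16, 27, 1), (1, 27, -16), (-16, 5, 12), (12, 19, -9), (-9, 17, 14), (14, 11, -12), … (2 more)
river cycle of g (length 12): (-9, 19, 12), (12, 5, -16), (-16, 27, 1), (1, 27, -16), (-16, 5, 12), (12, 19, -9), (-9, 17, 14), (14, 11, -12), (-12, 13, 13), (13, 13, -12), … (2 more)
cycles coincide ⇒ equivalent

yes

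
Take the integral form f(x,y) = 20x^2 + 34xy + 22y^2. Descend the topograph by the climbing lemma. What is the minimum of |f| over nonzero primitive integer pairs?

translate: b→-6 (≡34 mod 40), so (20,34,22)→(20,-6,8)
flip: (20,-6,8)→(8,6,20)
reduced (well bottom): (8,6,20) with a≤c, −a<b≤a
well minimum = a = 8

8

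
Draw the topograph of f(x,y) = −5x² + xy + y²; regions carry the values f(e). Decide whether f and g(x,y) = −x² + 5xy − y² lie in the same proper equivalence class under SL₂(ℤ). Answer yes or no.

D₁ = 21, D₂ = 21
river cycle of f (length 2): (1, 3, -3), (-3, 3, 1)
river cycle of g (length 2): (-1, 3, 3), (3, 3, -1)
cycles differ ⇒ inequivalent

no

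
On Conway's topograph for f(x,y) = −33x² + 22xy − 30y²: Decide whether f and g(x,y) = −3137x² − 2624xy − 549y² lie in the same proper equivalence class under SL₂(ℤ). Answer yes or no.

D₁ = -3476, D₂ = -3476
f is negative-definite; reduce −f:
−f: flip: (33,-22,30)→(30,22,33)
−f: reduced (well bottom): (30,22,33) with a≤c, −a<b≤a
flip sign back: reduced form of f is (-30,-22,-33)
g is negative-definite; reduce −g:
−g: flip: (3137,2624,549)→(549,-2624,3137)
−g: translate: b→-428 (≡-2624 mod 1098), so (549,-2624,3137)→(549,-428,85)
−g: flip: (549,-428,85)→(85,428,549)
−g: translate: b→-82 (≡428 mod 170), so (85,428,549)→(85,-82,30)
−g: flip: (85,-82,30)→(30,82,85)
−g: translate: b→22 (≡82 mod 60), so (30,82,85)→(30,22,33)
−g: reduced (well bottom): (30,22,33) with a≤c, −a<b≤a
flip sign back: reduced form of g is (-30,-22,-33)
reduced forms (-30, -22, -33) vs (-30, -22, -33) ⇒ equivalent

yes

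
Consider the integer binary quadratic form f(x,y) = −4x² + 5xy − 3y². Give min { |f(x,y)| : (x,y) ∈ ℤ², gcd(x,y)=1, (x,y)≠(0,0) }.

translate: b→3 (≡-5 mod 8), so (4,-5,3)→(4,3,2)
flip: (4,3,2)→(2,-3,4)
translate: b→1 (≡-3 mod 4), so (2,-3,4)→(2,1,3)
reduced (well bottom): (2,1,3) with a≤c, −a<b≤a
well minimum |f| = |-2| = 2 (negative-definite)

2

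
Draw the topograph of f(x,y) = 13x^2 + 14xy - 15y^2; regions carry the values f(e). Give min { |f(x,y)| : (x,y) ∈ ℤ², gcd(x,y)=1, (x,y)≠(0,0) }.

river: ρ → (-15,16,12)
river: ρ → (12,8,-19)
river: ρ → (-19,30,1)
river: ρ → (1,30,-19)
river: ρ → (-19,8,12)
river: ρ → (12,16,-15)
river: ρ → (-15,14,13)
river: ρ → (13,12,-16)
river: ρ → (-16,20,9)
river: ρ → (9,16,-20)
river: ρ → (-20,24,5)
river: ρ → (5,26,-15)
river: ρ → (-15,4,16)
river: ρ → (16,28,-3)
river: ρ → (-3,26,25)
river: ρ → (25,24,-4)
river: ρ → (-4,24,25)
river: ρ → (25,26,-3)
river: ρ → (-3,28,16)
river: ρ → (16,4,-15)
river: ρ → (-15,26,5)
river: ρ → (5,24,-20)
river: ρ → (-20,16,9)
river: ρ → (9,20,-16)
river: ρ → (-16,12,13)
river: ρ → (13,14,-15)
closes: descent 0, river 26
min |a| on river = 1

1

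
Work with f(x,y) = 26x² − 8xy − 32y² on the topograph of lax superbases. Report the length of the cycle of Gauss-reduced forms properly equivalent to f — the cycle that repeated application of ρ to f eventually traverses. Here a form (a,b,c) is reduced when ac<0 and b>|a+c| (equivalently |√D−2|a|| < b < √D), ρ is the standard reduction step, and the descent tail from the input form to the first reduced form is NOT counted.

D = 3392, ⌊√D⌋ = 58
descent: ρ → (-32,8,26)  [lands on river]
river: ρ → (26,44,-14)
river: ρ → (-14,40,32)
river: ρ → (32,24,-22)
river: ρ → (-22,20,34)
river: ρ → (34,48,-8)
river: ρ → (-8,48,34)
river: ρ → (34,20,-22)
river: ρ → (-22,24,32)
river: ρ → (32,40,-14)
river: ρ → (-14,44,26)
river: ρ → (26,8,-32)
river: ρ → (-32,56,2)
river: ρ → (2,56,-32)
ρ-cycle length = 14 (tail of 1 descent step not counted)

14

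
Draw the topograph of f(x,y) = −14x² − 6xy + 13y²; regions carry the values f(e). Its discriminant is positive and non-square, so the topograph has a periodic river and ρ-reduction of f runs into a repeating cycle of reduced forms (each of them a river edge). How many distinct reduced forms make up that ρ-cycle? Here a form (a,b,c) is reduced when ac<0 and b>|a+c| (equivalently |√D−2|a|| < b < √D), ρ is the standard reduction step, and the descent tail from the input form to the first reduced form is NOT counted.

D = 764, ⌊√D⌋ = 27
descent: ρ → (13,6,-14)  [lands on river]
river: ρ → (-14,22,5)
river: ρ → (5,18,-22)
river: ρ → (-22,26,1)
river: ρ → (1,26,-22)
river: ρ → (-22,18,5)
river: ρ → (5,22,-14)
river: ρ → (-14,6,13)
river: ρ → (13,20,-7)
river: ρ → (-7,22,10)
river: ρ → (10,18,-11)
river: ρ → (-11,26,2)
river: ρ → (2,26,-11)
river: ρ → (-11,18,10)
river: ρ → (10,22,-7)
river: ρ → (-7,20,13)
ρ-cycle length = 16 (tail of 1 descent step not counted)

16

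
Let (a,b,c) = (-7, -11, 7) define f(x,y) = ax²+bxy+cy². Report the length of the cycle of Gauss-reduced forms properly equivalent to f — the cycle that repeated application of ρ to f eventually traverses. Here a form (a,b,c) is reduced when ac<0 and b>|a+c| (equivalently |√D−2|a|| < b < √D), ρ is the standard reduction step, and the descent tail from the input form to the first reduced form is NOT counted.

D = 317, ⌊√D⌋ = 17
descent: ρ → (7,11,-7)  [lands on river]
river: ρ → (-7,17,1)
river: ρ → (1,17,-7)
river: ρ → (-7,11,7)
river: ρ → (7,17,-1)
river: ρ → (-1,17,7)
ρ-cycle length = 6 (tail of 1 descent step not counted)

6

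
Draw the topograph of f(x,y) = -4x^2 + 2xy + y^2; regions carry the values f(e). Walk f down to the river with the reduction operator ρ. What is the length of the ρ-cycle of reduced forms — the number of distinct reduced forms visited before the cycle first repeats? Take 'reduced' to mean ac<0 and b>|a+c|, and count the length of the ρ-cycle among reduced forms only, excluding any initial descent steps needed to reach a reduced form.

D = 20, ⌊√D⌋ = 4
descent: ρ → (1,4,-1)  [lands on river]
river: ρ → (-1,4,1)
ρ-cycle length = 2 (tail of 1 descent step not counted)

2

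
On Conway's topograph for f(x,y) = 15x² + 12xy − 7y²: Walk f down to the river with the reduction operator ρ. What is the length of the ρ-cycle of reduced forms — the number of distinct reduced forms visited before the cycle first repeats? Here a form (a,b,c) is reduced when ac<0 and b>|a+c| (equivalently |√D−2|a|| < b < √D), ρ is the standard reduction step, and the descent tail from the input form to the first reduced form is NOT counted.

D = 564, ⌊√D⌋ = 23
river: ρ → (-7,16,11)
river: ρ → (11,6,-12)
river: ρ → (-12,18,5)
river: ρ → (5,22,-4)
river: ρ → (-4,18,15)
river: ρ → (15,12,-7)
ρ-cycle length = 6 (tail of 0 descent steps not counted)

6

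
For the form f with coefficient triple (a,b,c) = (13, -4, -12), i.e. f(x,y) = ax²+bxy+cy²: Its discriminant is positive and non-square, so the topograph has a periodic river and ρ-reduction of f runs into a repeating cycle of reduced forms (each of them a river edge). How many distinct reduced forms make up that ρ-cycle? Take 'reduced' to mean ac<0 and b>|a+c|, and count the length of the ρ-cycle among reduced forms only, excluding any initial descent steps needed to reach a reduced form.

D = 640, ⌊√D⌋ = 25
descent: ρ → (-12,4,13)  [lands on river]
river: ρ → (13,22,-3)
river: ρ → (-3,20,20)
river: ρ → (20,20,-3)
river: ρ → (-3,22,13)
river: ρ → (13,4,-12)
river: ρ → (-12,20,5)
river: ρ → (5,20,-12)
ρ-cycle length = 8 (tail of 1 descent step not counted)

8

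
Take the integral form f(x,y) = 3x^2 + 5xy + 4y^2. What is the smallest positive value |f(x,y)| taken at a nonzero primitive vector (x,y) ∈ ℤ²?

translate: b→-1 (≡5 mod 6), so (3,5,4)→(3,-1,2)
flip: (3,-1,2)→(2,1,3)
reduced (well bottom): (2,1,3) with a≤c, −a<b≤a
well minimum = a = 2

2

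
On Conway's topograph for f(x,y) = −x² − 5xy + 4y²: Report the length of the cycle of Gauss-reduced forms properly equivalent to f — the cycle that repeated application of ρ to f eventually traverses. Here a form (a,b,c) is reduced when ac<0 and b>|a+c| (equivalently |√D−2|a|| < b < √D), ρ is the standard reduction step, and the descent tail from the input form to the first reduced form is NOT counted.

D = 41, ⌊√D⌋ = 6
descent: ρ → (4,5,-1)  [lands on river]
river: ρ → (-1,5,4)
river: ρ → (4,3,-2)
river: ρ → (-2,5,2)
river: ρ → (2,3,-4)
river: ρ → (-4,5,1)
river: ρ → (1,5,-4)
river: ρ → (-4,3,2)
river: ρ → (2,5,-2)
river: ρ → (-2,3,4)
ρ-cycle length = 10 (tail of 1 descent step not counted)

10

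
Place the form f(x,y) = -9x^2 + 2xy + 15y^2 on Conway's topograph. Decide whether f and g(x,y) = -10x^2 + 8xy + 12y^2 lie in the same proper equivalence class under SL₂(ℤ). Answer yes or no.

D₁ = 544, D₂ = 544
river cycle of f (length 4): (-9, 20, 4), (4, 20, -9), (-9, 16, 8), (8, 16, -9)
river cycle of g (length 6): (12, 16, -6), (-6, 20, 6), (6, 16, -12), (-12, 8, 10), (10, 12, -10), (-10, 8, 12)
cycles differ ⇒ inequivalent

no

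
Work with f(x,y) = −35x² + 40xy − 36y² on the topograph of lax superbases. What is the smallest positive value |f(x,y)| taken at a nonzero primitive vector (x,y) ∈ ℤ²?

translate: b→30 (≡-40 mod 70), so (35,-40,36)→(35,30,31)
flip: (35,30,31)→(31,-30,35)
reduced (well bottom): (31,-30,35) with a≤c, −a<b≤a
well minimum |f| = |-31| = 31 (negative-definite)

31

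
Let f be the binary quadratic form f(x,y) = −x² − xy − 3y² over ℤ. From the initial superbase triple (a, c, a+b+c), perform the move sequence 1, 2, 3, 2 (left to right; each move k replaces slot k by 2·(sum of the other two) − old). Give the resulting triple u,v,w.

start (-1,-3,-5) = (f(1,0),f(0,1),f(1,1))
replace slot 1: 2·((-3)+(-5)) − (-1) = -15 → (-15,-3,-5)
replace slot 2: 2·((-15)+(-5)) − (-3) = -37 → (-15,-37,-5)
replace slot 3: 2·((-15)+(-37)) − (-5) = -99 → (-15,-37,-99)
replace slot 2: 2·((-15)+(-99)) − (-37) = -191 → (-15,-191,-99)

-15,-191,-99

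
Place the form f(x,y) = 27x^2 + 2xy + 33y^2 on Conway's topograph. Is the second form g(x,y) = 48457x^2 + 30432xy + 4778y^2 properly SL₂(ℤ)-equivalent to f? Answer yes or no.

D₁ = -3560, D₂ = -3560
f: reduced (well bottom): (27,2,33) with a≤c, −a<b≤a
g: flip: (48457,30432,4778)→(4778,-30432,48457)
g: translate: b→-1764 (≡-30432 mod 9556), so (4778,-30432,48457)→(4778,-1764,163)
g: flip: (4778,-1764,163)→(163,1764,4778)
g: translate: b→134 (≡1764 mod 326), so (163,1764,4778)→(163,134,33)
g: flip: (163,134,33)→(33,-134,163)
g: translate: b→-2 (≡-134 mod 66), so (33,-134,163)→(33,-2,27)
g: flip: (33,-2,27)→(27,2,33)
g: reduced (well bottom): (27,2,33) with a≤c, −a<b≤a
reduced forms (27, 2, 33) vs (27, 2, 33) ⇒ equivalent

yes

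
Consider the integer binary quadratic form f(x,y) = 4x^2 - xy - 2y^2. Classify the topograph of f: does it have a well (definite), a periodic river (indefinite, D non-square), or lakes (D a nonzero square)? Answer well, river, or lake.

D = b²−4ac = (-1)² − 4·4·(-2) = 33
D > 0 non-square ⇒ indefinite ⇒ periodic river

river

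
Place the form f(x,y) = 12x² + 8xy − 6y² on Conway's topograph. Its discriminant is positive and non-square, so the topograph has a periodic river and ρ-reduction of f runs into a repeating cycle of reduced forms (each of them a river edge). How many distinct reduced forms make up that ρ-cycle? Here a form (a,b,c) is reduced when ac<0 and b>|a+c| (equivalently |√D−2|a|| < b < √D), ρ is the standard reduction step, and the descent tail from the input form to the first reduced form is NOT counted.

D = 352, ⌊√D⌋ = 18
river: ρ → (-6,16,4)
river: ρ → (4,16,-6)
river: ρ → (-6,8,12)
river: ρ → (12,16,-2)
river: ρ → (-2,16,12)
river: ρ → (12,8,-6)
ρ-cycle length = 6 (tail of 0 descent steps not counted)

6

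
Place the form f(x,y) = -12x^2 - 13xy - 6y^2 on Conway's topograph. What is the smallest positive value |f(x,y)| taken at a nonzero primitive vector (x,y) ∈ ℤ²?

translate: b→-11 (≡13 mod 24), so (12,13,6)→(12,-11,5)
flip: (12,-11,5)→(5,11,12)
translate: b→1 (≡11 mod 10), so (5,11,12)→(5,1,6)
reduced (well bottom): (5,1,6) with a≤c, −a<b≤a
well minimum |f| = |-5| = 5 (negative-definite)

5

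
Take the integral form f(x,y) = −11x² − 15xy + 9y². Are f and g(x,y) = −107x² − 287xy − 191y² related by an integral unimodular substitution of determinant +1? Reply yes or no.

D₁ = 621, D₂ = 621
river cycle of f (length 4): (9, 15, -11), (-11, 7, 13), (13, 19, -5), (-5, 21, 9)
river cycle of g (length 4): (-11, 7, 13), (13, 19, -5), (-5, 21, 9), (9, 15, -11)
cycles coincide ⇒ equivalent

yes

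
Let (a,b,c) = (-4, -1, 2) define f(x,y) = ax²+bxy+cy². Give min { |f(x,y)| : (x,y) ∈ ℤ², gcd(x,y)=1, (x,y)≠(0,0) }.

descent: ρ → (2,5,-1)  [lands on river]
river: ρ → (-1,5,2)
river: ρ → (2,3,-3)
river: ρ → (-3,3,2)
closes: descent 1, river 4
min |a| on river = 1

1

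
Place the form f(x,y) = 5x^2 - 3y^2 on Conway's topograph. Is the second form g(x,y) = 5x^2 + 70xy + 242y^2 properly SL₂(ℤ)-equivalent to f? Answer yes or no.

D₁ = 60, D₂ = 60
river cycle of f (length 2): (-3, 6, 2), (2, 6, -3)
river cycle of g (length 2): (-3, 6, 2), (2, 6, -3)
cycles coincide ⇒ equivalent

yes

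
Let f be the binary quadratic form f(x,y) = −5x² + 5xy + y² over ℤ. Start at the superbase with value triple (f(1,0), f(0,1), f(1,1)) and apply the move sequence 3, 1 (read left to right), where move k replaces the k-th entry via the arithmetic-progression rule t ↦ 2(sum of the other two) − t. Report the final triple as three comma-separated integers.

start (-5,1,1) = (f(1,0),f(0,1),f(1,1))
replace slot 3: 2·((-5)+1) − 1 = -9 → (-5,1,-9)
replace slot 1: 2·(1+(-9)) − (-5) = -11 → (-11,1,-9)

-11,1,-9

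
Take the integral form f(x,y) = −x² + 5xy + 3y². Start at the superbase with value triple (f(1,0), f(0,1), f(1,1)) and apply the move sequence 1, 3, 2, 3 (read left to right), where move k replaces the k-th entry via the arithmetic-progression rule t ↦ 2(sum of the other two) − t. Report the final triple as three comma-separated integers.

start (-1,3,7) = (f(1,0),f(0,1),f(1,1))
replace slot 1: 2·(3+7) − (-1) = 21 → (21,3,7)
replace slot 3: 2·(21+3) − 7 = 41 → (21,3,41)
replace slot 2: 2·(21+41) − 3 = 121 → (21,121,41)
replace slot 3: 2·(21+121) − 41 = 243 → (21,121,243)

21,121,243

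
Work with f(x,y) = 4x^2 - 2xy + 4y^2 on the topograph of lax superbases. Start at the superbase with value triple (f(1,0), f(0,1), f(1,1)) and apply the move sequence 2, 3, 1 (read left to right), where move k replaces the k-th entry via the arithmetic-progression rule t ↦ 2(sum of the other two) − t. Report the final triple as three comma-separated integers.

start (4,4,6) = (f(1,0),f(0,1),f(1,1))
replace slot 2: 2·(4+6) − 4 = 16 → (4,16,6)
replace slot 3: 2·(4+16) − 6 = 34 → (4,16,34)
replace slot 1: 2·(16+34) − 4 = 96 → (96,16,34)

96,16,34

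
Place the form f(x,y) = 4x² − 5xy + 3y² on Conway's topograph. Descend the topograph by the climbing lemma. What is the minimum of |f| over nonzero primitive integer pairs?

translate: b→3 (≡-5 mod 8), so (4,-5,3)→(4,3,2)
flip: (4,3,2)→(2,-3,4)
translate: b→1 (≡-3 mod 4), so (2,-3,4)→(2,1,3)
reduced (well bottom): (2,1,3) with a≤c, −a<b≤a
well minimum = a = 2

2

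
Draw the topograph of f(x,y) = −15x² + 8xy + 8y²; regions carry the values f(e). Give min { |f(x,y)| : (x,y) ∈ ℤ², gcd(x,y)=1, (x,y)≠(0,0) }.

river: ρ → (8,8,-15)
river: ρ → (-15,22,1)
river: ρ → (1,22,-15)
river: ρ → (-15,8,8)
closes: descent 0, river 4
min |a| on river = 1

1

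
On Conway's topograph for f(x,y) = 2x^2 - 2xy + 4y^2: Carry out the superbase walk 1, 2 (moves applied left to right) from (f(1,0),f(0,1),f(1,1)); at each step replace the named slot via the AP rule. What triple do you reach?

start (2,4,4) = (f(1,0),f(0,1),f(1,1))
replace slot 1: 2·(4+4) − 2 = 14 → (14,4,4)
replace slot 2: 2·(14+4) − 4 = 32 → (14,32,4)

14,32,4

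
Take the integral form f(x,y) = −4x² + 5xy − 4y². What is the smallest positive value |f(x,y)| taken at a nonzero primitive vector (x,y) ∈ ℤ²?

translate: b→3 (≡-5 mod 8), so (4,-5,4)→(4,3,3)
flip: (4,3,3)→(3,-3,4)
translate: b→3 (≡-3 mod 6), so (3,-3,4)→(3,3,4)
reduced (well bottom): (3,3,4) with a≤c, −a<b≤a
well minimum |f| = |-3| = 3 (negative-definite)

3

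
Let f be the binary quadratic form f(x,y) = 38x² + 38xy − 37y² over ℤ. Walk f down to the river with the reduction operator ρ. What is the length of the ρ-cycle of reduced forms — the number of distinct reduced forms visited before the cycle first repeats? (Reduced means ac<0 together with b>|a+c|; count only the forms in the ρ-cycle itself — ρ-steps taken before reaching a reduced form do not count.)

D = 7068, ⌊√D⌋ = 84
river: ρ → (-37,36,39)
river: ρ → (39,42,-34)
river: ρ → (-34,26,47)
river: ρ → (47,68,-13)
river: ρ → (-13,62,62)
river: ρ → (62,62,-13)
river: ρ → (-13,68,47)
river: ρ → (47,26,-34)
river: ρ → (-34,42,39)
river: ρ → (39,36,-37)
river: ρ → (-37,38,38)
river: ρ → (38,38,-37)
ρ-cycle length = 12 (tail of 0 descent steps not counted)

12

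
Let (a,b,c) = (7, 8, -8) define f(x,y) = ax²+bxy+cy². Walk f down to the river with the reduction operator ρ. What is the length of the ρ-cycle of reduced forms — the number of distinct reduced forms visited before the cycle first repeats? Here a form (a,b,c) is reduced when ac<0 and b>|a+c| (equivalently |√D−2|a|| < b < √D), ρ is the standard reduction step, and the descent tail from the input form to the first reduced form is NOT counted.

D = 288, ⌊√D⌋ = 16
river: ρ → (-8,8,7)
river: ρ → (7,6,-9)
river: ρ → (-9,12,4)
river: ρ → (4,12,-9)
river: ρ → (-9,6,7)
river: ρ → (7,8,-8)
ρ-cycle length = 6 (tail of 0 descent steps not counted)

6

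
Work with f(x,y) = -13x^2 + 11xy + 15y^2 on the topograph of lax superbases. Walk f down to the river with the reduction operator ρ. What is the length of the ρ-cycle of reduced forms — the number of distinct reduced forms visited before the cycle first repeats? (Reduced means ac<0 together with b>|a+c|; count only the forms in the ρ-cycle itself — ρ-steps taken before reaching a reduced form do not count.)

D = 901, ⌊√D⌋ = 30
river: ρ → (15,19,-9)
river: ρ → (-9,17,17)
river: ρ → (17,17,-9)
river: ρ → (-9,19,15)
river: ρ → (15,11,-13)
river: ρ → (-13,15,13)
river: ρ → (13,11,-15)
river: ρ → (-15,19,9)
river: ρ → (9,17,-17)
river: ρ → (-17,17,9)
river: ρ → (9,19,-15)
river: ρ → (-15,11,13)
river: ρ → (13,15,-13)
river: ρ → (-13,11,15)
ρ-cycle length = 14 (tail of 0 descent steps not counted)

14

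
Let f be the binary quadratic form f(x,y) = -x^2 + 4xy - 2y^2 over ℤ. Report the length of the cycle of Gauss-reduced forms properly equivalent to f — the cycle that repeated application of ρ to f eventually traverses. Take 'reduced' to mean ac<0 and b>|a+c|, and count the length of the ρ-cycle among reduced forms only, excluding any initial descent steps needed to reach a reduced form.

D = 8, ⌊√D⌋ = 2
descent: ρ → (-2,0,1)
descent: ρ → (1,2,-1)  [lands on river]
river: ρ → (-1,2,1)
ρ-cycle length = 2 (tail of 2 descent steps not counted)

2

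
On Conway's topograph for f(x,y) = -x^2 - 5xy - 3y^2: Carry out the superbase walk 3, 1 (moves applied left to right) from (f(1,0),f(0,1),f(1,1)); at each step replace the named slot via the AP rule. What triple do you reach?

start (-1,-3,-9) = (f(1,0),f(0,1),f(1,1))
replace slot 3: 2·((-1)+(-3)) − (-9) = 1 → (-1,-3,1)
replace slot 1: 2·((-3)+1) − (-1) = -3 → (-3,-3,1)

-3,-3,1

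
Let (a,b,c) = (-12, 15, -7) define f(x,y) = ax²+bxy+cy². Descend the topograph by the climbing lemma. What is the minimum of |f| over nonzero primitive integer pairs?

translate: b→9 (≡-15 mod 24), so (12,-15,7)→(12,9,4)
flip: (12,9,4)→(4,-9,12)
translate: b→-1 (≡-9 mod 8), so (4,-9,12)→(4,-1,7)
reduced (well bottom): (4,-1,7) with a≤c, −a<b≤a
well minimum |f| = |-4| = 4 (negative-definite)

4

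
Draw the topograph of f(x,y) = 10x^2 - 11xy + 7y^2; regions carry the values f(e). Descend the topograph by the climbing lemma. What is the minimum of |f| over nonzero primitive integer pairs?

translate: b→9 (≡-11 mod 20), so (10,-11,7)→(10,9,6)
flip: (10,9,6)→(6,-9,10)
translate: b→3 (≡-9 mod 12), so (6,-9,10)→(6,3,7)
reduced (well bottom): (6,3,7) with a≤c, −a<b≤a
well minimum = a = 6

6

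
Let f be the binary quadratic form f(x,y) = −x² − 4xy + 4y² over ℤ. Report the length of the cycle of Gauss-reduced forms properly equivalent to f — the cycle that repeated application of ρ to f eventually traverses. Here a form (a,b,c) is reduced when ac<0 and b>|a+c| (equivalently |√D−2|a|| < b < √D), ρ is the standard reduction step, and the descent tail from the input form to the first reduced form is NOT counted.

D = 32, ⌊√D⌋ = 5
descent: ρ → (4,4,-1)  [lands on river]
river: ρ → (-1,4,4)
ρ-cycle length = 2 (tail of 1 descent step not counted)

2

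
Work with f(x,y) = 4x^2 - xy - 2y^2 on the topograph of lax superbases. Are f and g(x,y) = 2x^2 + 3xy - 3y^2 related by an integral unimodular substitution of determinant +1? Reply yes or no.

D₁ = 33, D₂ = 33
river cycle of f (length 4): (-2, 5, 1), (1, 5, -2), (-2, 3, 3), (3, 3, -2)
river cycle of g (length 4): (-3, 3, 2), (2, 5, -1), (-1, 5, 2), (2, 3, -3)
cycles differ ⇒ inequivalent

no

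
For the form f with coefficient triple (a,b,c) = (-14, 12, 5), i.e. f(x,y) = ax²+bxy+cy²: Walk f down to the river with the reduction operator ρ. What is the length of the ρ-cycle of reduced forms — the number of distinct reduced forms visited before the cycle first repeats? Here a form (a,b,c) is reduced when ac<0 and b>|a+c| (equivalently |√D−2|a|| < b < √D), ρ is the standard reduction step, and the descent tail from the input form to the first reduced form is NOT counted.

D = 424, ⌊√D⌋ = 20
river: ρ → (5,18,-5)
river: ρ → (-5,12,14)
river: ρ → (14,16,-3)
river: ρ → (-3,20,2)
river: ρ → (2,20,-3)
river: ρ → (-3,16,14)
river: ρ → (14,12,-5)
river: ρ → (-5,18,5)
river: ρ → (5,12,-14)
river: ρ → (-14,16,3)
river: ρ → (3,20,-2)
river: ρ → (-2,20,3)
river: ρ → (3,16,-14)
river: ρ → (-14,12,5)
ρ-cycle length = 14 (tail of 0 descent steps not counted)

14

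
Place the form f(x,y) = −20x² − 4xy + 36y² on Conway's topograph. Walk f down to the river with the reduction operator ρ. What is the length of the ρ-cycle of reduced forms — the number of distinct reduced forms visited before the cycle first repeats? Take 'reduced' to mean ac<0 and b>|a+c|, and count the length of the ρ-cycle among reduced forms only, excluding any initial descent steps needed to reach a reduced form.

D = 2896, ⌊√D⌋ = 53
descent: ρ → (36,4,-20)
descent: ρ → (-20,36,20)  [lands on river]
river: ρ → (20,44,-12)
river: ρ → (-12,52,4)
river: ρ → (4,52,-12)
river: ρ → (-12,44,20)
river: ρ → (20,36,-20)
river: ρ → (-20,44,12)
river: ρ → (12,52,-4)
river: ρ → (-4,52,12)
river: ρ → (12,44,-20)
ρ-cycle length = 10 (tail of 2 descent steps not counted)

10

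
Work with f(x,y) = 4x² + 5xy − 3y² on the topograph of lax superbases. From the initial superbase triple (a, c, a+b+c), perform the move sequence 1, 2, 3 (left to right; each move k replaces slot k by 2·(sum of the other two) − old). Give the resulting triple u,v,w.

start (4,-3,6) = (f(1,0),f(0,1),f(1,1))
replace slot 1: 2·((-3)+6) − 4 = 2 → (2,-3,6)
replace slot 2: 2·(2+6) − (-3) = 19 → (2,19,6)
replace slot 3: 2·(2+19) − 6 = 36 → (2,19,36)

2,19,36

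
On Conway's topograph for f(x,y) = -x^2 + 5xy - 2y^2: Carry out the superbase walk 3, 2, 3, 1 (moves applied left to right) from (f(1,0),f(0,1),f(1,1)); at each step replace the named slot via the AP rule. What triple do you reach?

start (-1,-2,2) = (f(1,0),f(0,1),f(1,1))
replace slot 3: 2·((-1)+(-2)) − 2 = -8 → (-1,-2,-8)
replace slot 2: 2·((-1)+(-8)) − (-2) = -16 → (-1,-16,-8)
replace slot 3: 2·((-1)+(-16)) − (-8) = -26 → (-1,-16,-26)
replace slot 1: 2·((-16)+(-26)) − (-1) = -83 → (-83,-16,-26)

-83,-16,-26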